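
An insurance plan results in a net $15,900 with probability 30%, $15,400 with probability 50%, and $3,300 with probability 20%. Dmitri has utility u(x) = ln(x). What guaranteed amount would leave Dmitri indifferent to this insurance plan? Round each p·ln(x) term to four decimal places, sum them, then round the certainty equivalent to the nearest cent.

E[u] = 0.3·ln(15900) + 0.5·ln(15400) + 0.2·ln(3300) = 2.9022 + 4.8211 + 1.6203 = 9.3436
CE = e^9.3436 ≈ 11425.47

$11,425.47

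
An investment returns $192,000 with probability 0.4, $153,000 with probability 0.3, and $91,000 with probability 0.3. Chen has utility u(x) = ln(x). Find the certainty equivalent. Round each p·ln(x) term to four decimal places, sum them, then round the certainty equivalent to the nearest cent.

$143,372.30

E[u] = 0.4·ln(192000) + 0.3·ln(153000) + 0.3·ln(91000) = 4.8661 + 3.5815 + 3.4256 = 11.8732
CE = e^11.8732 ≈ 143372.30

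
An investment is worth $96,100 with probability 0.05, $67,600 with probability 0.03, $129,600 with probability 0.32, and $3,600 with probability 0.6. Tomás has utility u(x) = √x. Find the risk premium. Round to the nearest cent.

E[u] = 0.05·√96100 + 0.03·√67600 + 0.32·√129600 + 0.6·√3600 = 0.05·310 + 0.03·260 + 0.32·360 + 0.6·60 = 174.5
CE = (174.5)² = 30450.25
Risk premium = EV − CE = 50465 − 30450.25 = 20014.75

$20,014.75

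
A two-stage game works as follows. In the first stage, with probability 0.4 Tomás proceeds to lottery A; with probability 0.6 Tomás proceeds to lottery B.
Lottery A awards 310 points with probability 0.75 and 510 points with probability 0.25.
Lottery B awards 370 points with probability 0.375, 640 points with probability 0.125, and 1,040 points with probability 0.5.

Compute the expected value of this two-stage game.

EV(A) = 0.75 × 310 + 0.25 × 510 = 232.5 + 127.5 = 360
EV(B) = 0.375 × 370 + 0.125 × 640 + 0.5 × 1040 = 138.75 + 80 + 520 = 738.75
Overall = 0.4 × 360 + 0.6 × 738.75 = 144 + 443.25 = 587.25

587.25 points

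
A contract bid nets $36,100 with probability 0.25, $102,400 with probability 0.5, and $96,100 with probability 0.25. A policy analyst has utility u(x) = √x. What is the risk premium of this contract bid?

E[u] = 0.25·√36100 + 0.5·√102400 + 0.25·√96100 = 0.25·190 + 0.5·320 + 0.25·310 = 285
CE = (285)² = 81225
Risk premium = EV − CE = 84250 − 81225 = 3025

$3,025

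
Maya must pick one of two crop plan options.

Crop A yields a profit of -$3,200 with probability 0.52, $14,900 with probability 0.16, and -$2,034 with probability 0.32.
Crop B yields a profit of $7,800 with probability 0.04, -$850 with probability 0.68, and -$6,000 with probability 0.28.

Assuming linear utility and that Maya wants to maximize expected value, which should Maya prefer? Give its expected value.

Crop A ($69.12)

Crop A = 0.52 × (-3200) + 0.16 × 14900 + 0.32 × (-2034) = -1664 + 2384 − 650.88 = 69.12
Crop B = 0.04 × 7800 + 0.68 × (-850) + 0.28 × (-6000) = 312 − 578 − 1680 = -1946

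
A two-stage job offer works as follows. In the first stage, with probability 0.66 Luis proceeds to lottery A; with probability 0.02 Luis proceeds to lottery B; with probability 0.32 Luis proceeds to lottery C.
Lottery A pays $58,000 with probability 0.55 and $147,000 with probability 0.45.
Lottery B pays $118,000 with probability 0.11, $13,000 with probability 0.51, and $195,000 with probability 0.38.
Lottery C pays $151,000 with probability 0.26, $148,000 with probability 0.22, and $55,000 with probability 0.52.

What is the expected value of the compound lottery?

$98,721.60

EV(A) = 0.55 × 58000 + 0.45 × 147000 = 31900 + 66150 = 98050
EV(B) = 0.11 × 118000 + 0.51 × 13000 + 0.38 × 195000 = 12980 + 6630 + 74100 = 93710
EV(C) = 0.26 × 151000 + 0.22 × 148000 + 0.52 × 55000 = 39260 + 32560 + 28600 = 100420
Overall = 0.66 × 98050 + 0.02 × 93710 + 0.32 × 100420 = 64713 + 1874.2 + 32134.4 = 98721.6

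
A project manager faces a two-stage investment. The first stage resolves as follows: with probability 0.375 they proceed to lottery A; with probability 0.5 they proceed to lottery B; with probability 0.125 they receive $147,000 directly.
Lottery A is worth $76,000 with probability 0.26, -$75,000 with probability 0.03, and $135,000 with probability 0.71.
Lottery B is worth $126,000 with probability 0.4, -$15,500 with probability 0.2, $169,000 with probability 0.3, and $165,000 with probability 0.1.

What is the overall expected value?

$118,135

EV(A) = 0.26 × 76000 + 0.03 × (-75000) + 0.71 × 135000 = 19760 − 2250 + 95850 = 113360
EV(B) = 0.4 × 126000 + 0.2 × (-15500) + 0.3 × 169000 + 0.1 × 165000 = 50400 − 3100 + 50700 + 16500 = 114500
Branch C: 147000 (certain)
Overall = 0.375 × 113360 + 0.5 × 114500 + 0.125 × 147000 = 42510 + 57250 + 18375 = 118135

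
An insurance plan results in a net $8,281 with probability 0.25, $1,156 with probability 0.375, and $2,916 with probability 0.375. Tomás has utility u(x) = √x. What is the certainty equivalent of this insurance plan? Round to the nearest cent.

E[u] = 0.25·√8281 + 0.375·√1156 + 0.375·√2916 = 0.25·91 + 0.375·34 + 0.375·54 = 55.75
CE = (55.75)² = 3108.0625

$3,108.06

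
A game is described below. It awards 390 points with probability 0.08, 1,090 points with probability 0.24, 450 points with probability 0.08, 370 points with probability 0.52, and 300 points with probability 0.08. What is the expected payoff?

EV = 0.08 × 390 + 0.24 × 1090 + 0.08 × 450 + 0.52 × 370 + 0.08 × 300 = 31.2 + 261.6 + 36 + 192.4 + 24 = 545.2

545.2 points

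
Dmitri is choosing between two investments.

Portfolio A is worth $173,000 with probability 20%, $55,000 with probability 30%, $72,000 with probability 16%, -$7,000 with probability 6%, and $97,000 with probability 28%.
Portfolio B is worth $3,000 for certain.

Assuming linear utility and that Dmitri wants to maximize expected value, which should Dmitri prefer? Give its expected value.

Portfolio A = 0.2 × 173000 + 0.3 × 55000 + 0.16 × 72000 + 0.06 × (-7000) + 0.28 × 97000 = 34600 + 16500 + 11520 − 420 + 27160 = 89360
Portfolio B: 3000 (certain)

Portfolio A ($89,360)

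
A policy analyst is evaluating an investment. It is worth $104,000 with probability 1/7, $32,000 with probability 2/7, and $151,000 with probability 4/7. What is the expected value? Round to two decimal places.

EV = 1/7 × 104000 + 2/7 × 32000 + 4/7 × 151000 = 14857.1429 + 9142.8571 + 86285.7143 = 110285.7143

$110,285.71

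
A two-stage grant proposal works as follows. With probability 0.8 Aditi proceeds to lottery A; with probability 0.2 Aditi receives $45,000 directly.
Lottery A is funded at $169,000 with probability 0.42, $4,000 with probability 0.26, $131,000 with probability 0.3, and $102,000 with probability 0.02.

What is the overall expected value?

EV(A) = 0.42 × 169000 + 0.26 × 4000 + 0.3 × 131000 + 0.02 × 102000 = 70980 + 1040 + 39300 + 2040 = 113360
Branch B: 45000 (certain)
Overall = 0.8 × 113360 + 0.2 × 45000 = 90688 + 9000 = 99688

$99,688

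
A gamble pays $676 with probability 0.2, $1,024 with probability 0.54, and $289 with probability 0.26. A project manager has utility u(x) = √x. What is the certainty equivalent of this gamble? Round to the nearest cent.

E[u] = 0.2·√676 + 0.54·√1024 + 0.26·√289 = 0.2·26 + 0.54·32 + 0.26·17 = 26.9
CE = (26.9)² = 723.61

$723.61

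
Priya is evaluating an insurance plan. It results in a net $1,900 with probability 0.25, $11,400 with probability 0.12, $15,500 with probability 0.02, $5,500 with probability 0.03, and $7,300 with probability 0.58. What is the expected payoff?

$6,552

EV = 0.25 × 1900 + 0.12 × 11400 + 0.02 × 15500 + 0.03 × 5500 + 0.58 × 7300 = 475 + 1368 + 310 + 165 + 4234 = 6552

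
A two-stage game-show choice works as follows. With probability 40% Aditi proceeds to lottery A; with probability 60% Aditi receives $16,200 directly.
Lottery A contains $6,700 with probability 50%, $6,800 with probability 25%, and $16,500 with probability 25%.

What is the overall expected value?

EV(A) = 0.5 × 6700 + 0.25 × 6800 + 0.25 × 16500 = 3350 + 1700 + 4125 = 9175
Branch B: 16200 (certain)
Overall = 0.4 × 9175 + 0.6 × 16200 = 3670 + 9720 = 13390

$13,390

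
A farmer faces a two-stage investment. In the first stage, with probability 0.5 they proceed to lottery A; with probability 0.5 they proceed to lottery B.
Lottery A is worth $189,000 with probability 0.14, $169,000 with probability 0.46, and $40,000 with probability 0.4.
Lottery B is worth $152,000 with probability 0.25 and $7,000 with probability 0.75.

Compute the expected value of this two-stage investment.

EV(A) = 0.14 × 189000 + 0.46 × 169000 + 0.4 × 40000 = 26460 + 77740 + 16000 = 120200
EV(B) = 0.25 × 152000 + 0.75 × 7000 = 38000 + 5250 = 43250
Overall = 0.5 × 120200 + 0.5 × 43250 = 60100 + 21625 = 81725

$81,725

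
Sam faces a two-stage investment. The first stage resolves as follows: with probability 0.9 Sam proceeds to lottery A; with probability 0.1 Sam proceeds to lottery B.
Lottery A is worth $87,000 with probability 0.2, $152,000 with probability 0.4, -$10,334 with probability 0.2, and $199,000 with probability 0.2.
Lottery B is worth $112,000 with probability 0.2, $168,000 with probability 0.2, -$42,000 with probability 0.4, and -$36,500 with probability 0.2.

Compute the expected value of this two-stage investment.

$107,529.88

EV(A) = 0.2 × 87000 + 0.4 × 152000 + 0.2 × (-10334) + 0.2 × 199000 = 17400 + 60800 − 2066.8 + 39800 = 115933.2
EV(B) = 0.2 × 112000 + 0.2 × 168000 + 0.4 × (-42000) + 0.2 × (-36500) = 22400 + 33600 − 16800 − 7300 = 31900
Overall = 0.9 × 115933.2 + 0.1 × 31900 = 104339.88 + 3190 = 107529.88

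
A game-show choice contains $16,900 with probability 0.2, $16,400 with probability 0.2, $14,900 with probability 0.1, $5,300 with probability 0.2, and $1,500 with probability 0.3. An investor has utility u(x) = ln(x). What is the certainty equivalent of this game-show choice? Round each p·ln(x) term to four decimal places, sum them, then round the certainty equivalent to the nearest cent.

E[u] = 0.2·ln(16900) + 0.2·ln(16400) + 0.1·ln(14900) + 0.2·ln(5300) + 0.3·ln(1500) = 1.9470 + 1.9410 + 0.9609 + 1.7151 + 2.1940 = 8.7580
CE = e^8.7580 ≈ 6361.38

$6,361.38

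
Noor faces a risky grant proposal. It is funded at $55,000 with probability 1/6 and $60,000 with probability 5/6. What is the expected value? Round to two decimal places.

EV = 1/6 × 55000 + 5/6 × 60000 = 9166.6667 + 50000 = 59166.6667

$59,166.67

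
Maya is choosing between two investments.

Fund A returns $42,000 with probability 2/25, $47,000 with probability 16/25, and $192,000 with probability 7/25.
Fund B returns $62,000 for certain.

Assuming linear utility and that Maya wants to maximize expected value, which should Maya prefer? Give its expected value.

Fund A = 2/25 × 42000 + 16/25 × 47000 + 7/25 × 192000 = 3360 + 30080 + 53760 = 87200
Fund B: 62000 (certain)

Fund A ($87,200)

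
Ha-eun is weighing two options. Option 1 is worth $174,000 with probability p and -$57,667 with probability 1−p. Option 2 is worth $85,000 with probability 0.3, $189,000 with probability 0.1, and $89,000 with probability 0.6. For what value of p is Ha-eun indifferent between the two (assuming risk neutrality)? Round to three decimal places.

EV(Option 2) = 0.3 × 85000 + 0.1 × 189000 + 0.6 × 89000 = 25500 + 18900 + 53400 = 97800
p·174000 + (1−p)·(-57667) = 97800
231667p − 57667 = 97800
p = (97800 + 57667) / 231667

p = 0.671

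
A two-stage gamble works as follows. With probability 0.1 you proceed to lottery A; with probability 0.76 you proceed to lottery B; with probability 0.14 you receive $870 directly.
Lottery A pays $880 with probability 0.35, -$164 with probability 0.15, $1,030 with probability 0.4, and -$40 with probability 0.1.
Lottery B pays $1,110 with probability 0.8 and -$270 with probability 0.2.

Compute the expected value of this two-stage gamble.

EV(A) = 0.35 × 880 + 0.15 × (-164) + 0.4 × 1030 + 0.1 × (-40) = 308 − 24.6 + 412 − 4 = 691.4
EV(B) = 0.8 × 1110 + 0.2 × (-270) = 888 − 54 = 834
Branch C: 870 (certain)
Overall = 0.1 × 691.4 + 0.76 × 834 + 0.14 × 870 = 69.14 + 633.84 + 121.8 = 824.78

$824.78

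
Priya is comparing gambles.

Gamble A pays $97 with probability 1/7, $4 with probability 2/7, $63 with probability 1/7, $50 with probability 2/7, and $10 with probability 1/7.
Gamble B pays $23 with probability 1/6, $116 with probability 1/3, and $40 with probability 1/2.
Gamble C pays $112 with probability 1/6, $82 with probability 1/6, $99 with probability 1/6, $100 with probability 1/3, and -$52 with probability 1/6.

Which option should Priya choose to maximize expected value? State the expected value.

Gamble A = 1/7 × 97 + 2/7 × 4 + 1/7 × 63 + 2/7 × 50 + 1/7 × 10 = 13.8571 + 1.1429 + 9 + 14.2857 + 1.4286 = 39.7143
Gamble B = 1/6 × 23 + 1/3 × 116 + 1/2 × 40 = 3.8333 + 38.6667 + 20 = 62.5
Gamble C = 1/6 × 112 + 1/6 × 82 + 1/6 × 99 + 1/3 × 100 + 1/6 × (-52) = 18.6667 + 13.6667 + 16.5 + 33.3333 − 8.6667 = 73.5

Gamble C ($73.50)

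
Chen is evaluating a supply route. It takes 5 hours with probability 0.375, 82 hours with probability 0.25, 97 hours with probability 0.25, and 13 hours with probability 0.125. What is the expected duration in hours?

EV = 0.375 × 5 + 0.25 × 82 + 0.25 × 97 + 0.125 × 13 = 1.875 + 20.5 + 24.25 + 1.625 = 48.25

48.25 hours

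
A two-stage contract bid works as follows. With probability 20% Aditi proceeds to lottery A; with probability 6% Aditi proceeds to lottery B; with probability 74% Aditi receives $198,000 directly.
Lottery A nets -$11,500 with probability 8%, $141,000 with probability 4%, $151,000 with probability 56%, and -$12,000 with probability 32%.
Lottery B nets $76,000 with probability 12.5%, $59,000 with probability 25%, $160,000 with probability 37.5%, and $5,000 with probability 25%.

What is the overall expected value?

EV(A) = 0.08 × (-11500) + 0.04 × 141000 + 0.56 × 151000 + 0.32 × (-12000) = -920 + 5640 + 84560 − 3840 = 85440
EV(B) = 0.125 × 76000 + 0.25 × 59000 + 0.375 × 160000 + 0.25 × 5000 = 9500 + 14750 + 60000 + 1250 = 85500
Branch C: 198000 (certain)
Overall = 0.2 × 85440 + 0.06 × 85500 + 0.74 × 198000 = 17088 + 5130 + 146520 = 168738

$168,738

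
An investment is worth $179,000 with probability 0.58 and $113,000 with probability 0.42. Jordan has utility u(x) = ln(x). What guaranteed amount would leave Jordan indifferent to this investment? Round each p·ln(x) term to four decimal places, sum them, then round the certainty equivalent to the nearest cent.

E[u] = 0.58·ln(179000) + 0.42·ln(113000) = 7.0152 + 4.8868 = 11.9020
CE = e^11.9020 ≈ 147561.45

$147,561.45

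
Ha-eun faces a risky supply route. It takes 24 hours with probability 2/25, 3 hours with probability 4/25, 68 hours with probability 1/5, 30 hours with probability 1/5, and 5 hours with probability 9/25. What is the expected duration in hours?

EV = 2/25 × 24 + 4/25 × 3 + 1/5 × 68 + 1/5 × 30 + 9/25 × 5 = 1.92 + 0.48 + 13.6 + 6 + 1.8 = 23.8

23.8 hours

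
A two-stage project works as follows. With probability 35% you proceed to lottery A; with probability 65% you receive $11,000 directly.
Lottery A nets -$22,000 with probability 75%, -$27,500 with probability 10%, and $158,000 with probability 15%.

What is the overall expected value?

$8,707.50

EV(A) = 0.75 × (-22000) + 0.1 × (-27500) + 0.15 × 158000 = -16500 − 2750 + 23700 = 4450
Branch B: 11000 (certain)
Overall = 0.35 × 4450 + 0.65 × 11000 = 1557.5 + 7150 = 8707.5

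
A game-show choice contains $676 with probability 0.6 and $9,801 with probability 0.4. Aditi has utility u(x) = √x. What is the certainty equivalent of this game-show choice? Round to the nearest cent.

$3,047.04

E[u] = 0.6·√676 + 0.4·√9801 = 0.6·26 + 0.4·99 = 55.2
CE = (55.2)² = 3047.04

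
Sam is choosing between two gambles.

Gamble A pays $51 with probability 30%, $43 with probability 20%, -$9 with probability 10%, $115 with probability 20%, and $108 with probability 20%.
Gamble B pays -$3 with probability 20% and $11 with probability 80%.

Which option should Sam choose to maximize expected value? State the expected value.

Gamble A = 0.3 × 51 + 0.2 × 43 + 0.1 × (-9) + 0.2 × 115 + 0.2 × 108 = 15.3 + 8.6 − 0.9 + 23 + 21.6 = 67.6
Gamble B = 0.2 × (-3) + 0.8 × 11 = -0.6 + 8.8 = 8.2

Gamble A ($67.60)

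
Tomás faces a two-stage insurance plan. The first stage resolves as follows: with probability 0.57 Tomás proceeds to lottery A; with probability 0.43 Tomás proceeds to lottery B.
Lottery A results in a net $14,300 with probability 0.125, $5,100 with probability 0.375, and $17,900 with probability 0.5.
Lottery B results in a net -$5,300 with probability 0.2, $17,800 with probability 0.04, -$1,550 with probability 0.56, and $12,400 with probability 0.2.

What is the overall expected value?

EV(A) = 0.125 × 14300 + 0.375 × 5100 + 0.5 × 17900 = 1787.5 + 1912.5 + 8950 = 12650
EV(B) = 0.2 × (-5300) + 0.04 × 17800 + 0.56 × (-1550) + 0.2 × 12400 = -1060 + 712 − 868 + 2480 = 1264
Overall = 0.57 × 12650 + 0.43 × 1264 = 7210.5 + 543.52 = 7754.02

$7,754.02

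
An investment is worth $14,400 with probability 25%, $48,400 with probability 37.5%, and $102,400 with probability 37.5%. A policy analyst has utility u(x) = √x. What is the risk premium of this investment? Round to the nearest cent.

$6,093.75

E[u] = 0.25·√14400 + 0.375·√48400 + 0.375·√102400 = 0.25·120 + 0.375·220 + 0.375·320 = 232.5
CE = (232.5)² = 54056.25
Risk premium = EV − CE = 60150 − 54056.25 = 6093.75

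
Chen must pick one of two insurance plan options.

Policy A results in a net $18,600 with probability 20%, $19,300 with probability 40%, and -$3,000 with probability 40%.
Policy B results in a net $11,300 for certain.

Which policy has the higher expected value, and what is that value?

Policy B ($11,300)

Policy A = 0.2 × 18600 + 0.4 × 19300 + 0.4 × (-3000) = 3720 + 7720 − 1200 = 10240
Policy B: 11300 (certain)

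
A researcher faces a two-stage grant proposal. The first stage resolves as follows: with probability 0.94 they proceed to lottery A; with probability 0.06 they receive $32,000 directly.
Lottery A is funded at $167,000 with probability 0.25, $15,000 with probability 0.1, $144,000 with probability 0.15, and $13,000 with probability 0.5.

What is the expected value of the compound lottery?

EV(A) = 0.25 × 167000 + 0.1 × 15000 + 0.15 × 144000 + 0.5 × 13000 = 41750 + 1500 + 21600 + 6500 = 71350
Branch B: 32000 (certain)
Overall = 0.94 × 71350 + 0.06 × 32000 = 67069 + 1920 = 68989

$68,989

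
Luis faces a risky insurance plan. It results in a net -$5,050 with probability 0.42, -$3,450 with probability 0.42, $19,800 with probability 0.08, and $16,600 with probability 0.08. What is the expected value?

-$658

EV = 0.42 × (-5050) + 0.42 × (-3450) + 0.08 × 19800 + 0.08 × 16600 = -2121 − 1449 + 1584 + 1328 = -658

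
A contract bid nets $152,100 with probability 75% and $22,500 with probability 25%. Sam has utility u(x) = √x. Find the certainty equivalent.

$108,900

E[u] = 0.75·√152100 + 0.25·√22500 = 0.75·390 + 0.25·150 = 330
CE = (330)² = 108900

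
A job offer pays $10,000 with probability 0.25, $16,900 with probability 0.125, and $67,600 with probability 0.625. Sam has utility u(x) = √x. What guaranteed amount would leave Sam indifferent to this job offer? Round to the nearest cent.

E[u] = 0.25·√10000 + 0.125·√16900 + 0.625·√67600 = 0.25·100 + 0.125·130 + 0.625·260 = 203.75
CE = (203.75)² = 41514.0625

$41,514.06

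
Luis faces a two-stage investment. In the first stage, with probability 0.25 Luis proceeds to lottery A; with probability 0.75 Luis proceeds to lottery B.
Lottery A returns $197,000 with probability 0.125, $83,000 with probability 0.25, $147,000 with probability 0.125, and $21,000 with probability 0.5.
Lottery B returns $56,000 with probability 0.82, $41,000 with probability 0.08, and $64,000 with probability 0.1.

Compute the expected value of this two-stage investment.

EV(A) = 0.125 × 197000 + 0.25 × 83000 + 0.125 × 147000 + 0.5 × 21000 = 24625 + 20750 + 18375 + 10500 = 74250
EV(B) = 0.82 × 56000 + 0.08 × 41000 + 0.1 × 64000 = 45920 + 3280 + 6400 = 55600
Overall = 0.25 × 74250 + 0.75 × 55600 = 18562.5 + 41700 = 60262.5

$60,262.50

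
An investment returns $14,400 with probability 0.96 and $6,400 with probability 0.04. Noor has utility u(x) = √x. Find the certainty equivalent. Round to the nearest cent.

E[u] = 0.96·√14400 + 0.04·√6400 = 0.96·120 + 0.04·80 = 118.4
CE = (118.4)² = 14018.56

$14,018.56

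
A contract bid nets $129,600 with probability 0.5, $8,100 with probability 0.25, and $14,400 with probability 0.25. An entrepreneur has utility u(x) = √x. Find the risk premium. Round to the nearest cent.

E[u] = 0.5·√129600 + 0.25·√8100 + 0.25·√14400 = 0.5·360 + 0.25·90 + 0.25·120 = 232.5
CE = (232.5)² = 54056.25
Risk premium = EV − CE = 70425 − 54056.25 = 16368.75

$16,368.75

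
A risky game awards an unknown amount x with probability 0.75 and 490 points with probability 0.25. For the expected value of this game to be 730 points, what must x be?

x = 810 points

0.75·x + 0.25·490 = 730
0.75·x = 730 − 122.5 = 607.5
x = 607.5 / 0.75 = 810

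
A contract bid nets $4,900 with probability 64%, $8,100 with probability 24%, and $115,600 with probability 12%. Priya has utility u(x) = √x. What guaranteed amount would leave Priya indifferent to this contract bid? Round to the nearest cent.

$11,491.84

E[u] = 0.64·√4900 + 0.24·√8100 + 0.12·√115600 = 0.64·70 + 0.24·90 + 0.12·340 = 107.2
CE = (107.2)² = 11491.84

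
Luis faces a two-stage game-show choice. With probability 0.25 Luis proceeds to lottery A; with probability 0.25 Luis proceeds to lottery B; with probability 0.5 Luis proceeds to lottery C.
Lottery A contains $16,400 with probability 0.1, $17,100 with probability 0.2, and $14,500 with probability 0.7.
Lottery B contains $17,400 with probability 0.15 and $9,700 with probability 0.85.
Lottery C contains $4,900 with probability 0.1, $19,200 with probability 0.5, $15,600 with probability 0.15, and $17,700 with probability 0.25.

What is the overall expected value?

$14,943.75

EV(A) = 0.1 × 16400 + 0.2 × 17100 + 0.7 × 14500 = 1640 + 3420 + 10150 = 15210
EV(B) = 0.15 × 17400 + 0.85 × 9700 = 2610 + 8245 = 10855
EV(C) = 0.1 × 4900 + 0.5 × 19200 + 0.15 × 15600 + 0.25 × 17700 = 490 + 9600 + 2340 + 4425 = 16855
Overall = 0.25 × 15210 + 0.25 × 10855 + 0.5 × 16855 = 3802.5 + 2713.75 + 8427.5 = 14943.75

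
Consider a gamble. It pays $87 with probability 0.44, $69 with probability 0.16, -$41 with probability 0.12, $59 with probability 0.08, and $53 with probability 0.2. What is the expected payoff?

$59.72

EV = 0.44 × 87 + 0.16 × 69 + 0.12 × (-41) + 0.08 × 59 + 0.2 × 53 = 38.28 + 11.04 − 4.92 + 4.72 + 10.6 = 59.72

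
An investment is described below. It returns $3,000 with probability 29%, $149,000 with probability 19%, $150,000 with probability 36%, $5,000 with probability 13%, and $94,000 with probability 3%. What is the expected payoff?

$86,650

EV = 0.29 × 3000 + 0.19 × 149000 + 0.36 × 150000 + 0.13 × 5000 + 0.03 × 94000 = 870 + 28310 + 54000 + 650 + 2820 = 86650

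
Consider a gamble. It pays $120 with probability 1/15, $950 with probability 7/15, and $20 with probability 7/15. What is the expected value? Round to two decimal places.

EV = 1/15 × 120 + 7/15 × 950 + 7/15 × 20 = 8 + 443.3333 + 9.3333 = 460.6667

$460.67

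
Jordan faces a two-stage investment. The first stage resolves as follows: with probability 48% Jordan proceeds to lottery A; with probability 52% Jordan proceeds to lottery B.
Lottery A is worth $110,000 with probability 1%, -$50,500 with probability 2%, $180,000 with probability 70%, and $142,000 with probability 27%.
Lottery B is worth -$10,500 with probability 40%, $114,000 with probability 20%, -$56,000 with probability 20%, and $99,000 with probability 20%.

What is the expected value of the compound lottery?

EV(A) = 0.01 × 110000 + 0.02 × (-50500) + 0.7 × 180000 + 0.27 × 142000 = 1100 − 1010 + 126000 + 38340 = 164430
EV(B) = 0.4 × (-10500) + 0.2 × 114000 + 0.2 × (-56000) + 0.2 × 99000 = -4200 + 22800 − 11200 + 19800 = 27200
Overall = 0.48 × 164430 + 0.52 × 27200 = 78926.4 + 14144 = 93070.4

$93,070.40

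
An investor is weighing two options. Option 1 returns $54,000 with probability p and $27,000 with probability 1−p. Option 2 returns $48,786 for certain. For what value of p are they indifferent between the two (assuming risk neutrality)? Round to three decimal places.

p = 0.807

p·54000 + (1−p)·27000 = 48786
27000p + 27000 = 48786
p = (48786 − 27000) / 27000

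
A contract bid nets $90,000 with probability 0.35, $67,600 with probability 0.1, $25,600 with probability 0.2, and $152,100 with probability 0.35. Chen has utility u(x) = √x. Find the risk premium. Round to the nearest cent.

E[u] = 0.35·√90000 + 0.1·√67600 + 0.2·√25600 + 0.35·√152100 = 0.35·300 + 0.1·260 + 0.2·160 + 0.35·390 = 299.5
CE = (299.5)² = 89700.25
Risk premium = EV − CE = 96615 − 89700.25 = 6914.75

$6,914.75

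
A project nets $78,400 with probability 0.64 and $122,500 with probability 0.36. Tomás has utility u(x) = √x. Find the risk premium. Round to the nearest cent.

E[u] = 0.64·√78400 + 0.36·√122500 = 0.64·280 + 0.36·350 = 305.2
CE = (305.2)² = 93147.04
Risk premium = EV − CE = 94276 − 93147.04 = 1128.96

$1,128.96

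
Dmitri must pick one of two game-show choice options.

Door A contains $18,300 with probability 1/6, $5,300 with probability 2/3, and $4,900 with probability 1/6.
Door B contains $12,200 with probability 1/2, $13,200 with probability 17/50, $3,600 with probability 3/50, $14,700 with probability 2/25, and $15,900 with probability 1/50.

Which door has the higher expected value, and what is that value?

Door A = 1/6 × 18300 + 2/3 × 5300 + 1/6 × 4900 = 3050 + 3533.3333 + 816.6667 = 7400
Door B = 1/2 × 12200 + 17/50 × 13200 + 3/50 × 3600 + 2/25 × 14700 + 1/50 × 15900 = 6100 + 4488 + 216 + 1176 + 318 = 12298

Door B ($12,298)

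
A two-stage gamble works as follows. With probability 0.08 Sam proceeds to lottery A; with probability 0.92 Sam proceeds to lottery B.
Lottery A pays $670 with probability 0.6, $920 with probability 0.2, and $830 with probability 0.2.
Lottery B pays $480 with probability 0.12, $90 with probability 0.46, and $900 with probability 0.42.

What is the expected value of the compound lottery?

$499

EV(A) = 0.6 × 670 + 0.2 × 920 + 0.2 × 830 = 402 + 184 + 166 = 752
EV(B) = 0.12 × 480 + 0.46 × 90 + 0.42 × 900 = 57.6 + 41.4 + 378 = 477
Overall = 0.08 × 752 + 0.92 × 477 = 60.16 + 438.84 = 499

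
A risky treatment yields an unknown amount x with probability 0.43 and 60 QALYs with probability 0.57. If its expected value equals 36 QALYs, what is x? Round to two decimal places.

x = 4.19 QALYs

0.43·x + 0.57·60 = 36
0.43·x = 36 − 34.2 = 1.8
x = 1.8 / 0.43 = 4.1860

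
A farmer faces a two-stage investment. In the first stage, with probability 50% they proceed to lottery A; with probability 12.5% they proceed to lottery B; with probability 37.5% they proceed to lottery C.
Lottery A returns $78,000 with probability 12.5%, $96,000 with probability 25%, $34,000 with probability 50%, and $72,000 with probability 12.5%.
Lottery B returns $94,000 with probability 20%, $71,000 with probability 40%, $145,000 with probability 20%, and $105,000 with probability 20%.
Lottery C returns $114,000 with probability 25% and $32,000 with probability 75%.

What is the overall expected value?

$61,712.50

EV(A) = 0.125 × 78000 + 0.25 × 96000 + 0.5 × 34000 + 0.125 × 72000 = 9750 + 24000 + 17000 + 9000 = 59750
EV(B) = 0.2 × 94000 + 0.4 × 71000 + 0.2 × 145000 + 0.2 × 105000 = 18800 + 28400 + 29000 + 21000 = 97200
EV(C) = 0.25 × 114000 + 0.75 × 32000 = 28500 + 24000 = 52500
Overall = 0.5 × 59750 + 0.125 × 97200 + 0.375 × 52500 = 29875 + 12150 + 19687.5 = 61712.5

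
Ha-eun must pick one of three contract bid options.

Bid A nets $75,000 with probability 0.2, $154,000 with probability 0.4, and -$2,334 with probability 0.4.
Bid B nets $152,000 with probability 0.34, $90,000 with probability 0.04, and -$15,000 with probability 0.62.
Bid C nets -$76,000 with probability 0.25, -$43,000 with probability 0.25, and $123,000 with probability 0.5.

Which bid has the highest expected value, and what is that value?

Bid A ($75,666.40)

Bid A = 0.2 × 75000 + 0.4 × 154000 + 0.4 × (-2334) = 15000 + 61600 − 933.6 = 75666.4
Bid B = 0.34 × 152000 + 0.04 × 90000 + 0.62 × (-15000) = 51680 + 3600 − 9300 = 45980
Bid C = 0.25 × (-76000) + 0.25 × (-43000) + 0.5 × 123000 = -19000 − 10750 + 61500 = 31750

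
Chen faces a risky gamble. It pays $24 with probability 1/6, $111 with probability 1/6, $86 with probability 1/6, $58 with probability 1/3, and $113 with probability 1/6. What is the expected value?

EV = 1/6 × 24 + 1/6 × 111 + 1/6 × 86 + 1/3 × 58 + 1/6 × 113 = 4 + 18.5 + 14.3333 + 19.3333 + 18.8333 = 75

$75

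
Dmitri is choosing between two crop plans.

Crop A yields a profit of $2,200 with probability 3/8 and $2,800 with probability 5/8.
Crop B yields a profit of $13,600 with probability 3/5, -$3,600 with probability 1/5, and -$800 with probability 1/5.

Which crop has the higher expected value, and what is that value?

Crop B ($7,280)

Crop A = 3/8 × 2200 + 5/8 × 2800 = 825 + 1750 = 2575
Crop B = 3/5 × 13600 + 1/5 × (-3600) + 1/5 × (-800) = 8160 − 720 − 160 = 7280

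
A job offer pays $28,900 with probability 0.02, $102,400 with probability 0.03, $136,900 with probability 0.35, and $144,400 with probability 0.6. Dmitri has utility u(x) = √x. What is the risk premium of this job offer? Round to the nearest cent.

$934.75

E[u] = 0.02·√28900 + 0.03·√102400 + 0.35·√136900 + 0.6·√144400 = 0.02·170 + 0.03·320 + 0.35·370 + 0.6·380 = 370.5
CE = (370.5)² = 137270.25
Risk premium = EV − CE = 138205 − 137270.25 = 934.75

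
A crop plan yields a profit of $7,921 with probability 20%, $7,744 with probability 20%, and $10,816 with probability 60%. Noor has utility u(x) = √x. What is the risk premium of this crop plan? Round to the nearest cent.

$57.76

E[u] = 0.2·√7921 + 0.2·√7744 + 0.6·√10816 = 0.2·89 + 0.2·88 + 0.6·104 = 97.8
CE = (97.8)² = 9564.84
Risk premium = EV − CE = 9622.6 − 9564.84 = 57.76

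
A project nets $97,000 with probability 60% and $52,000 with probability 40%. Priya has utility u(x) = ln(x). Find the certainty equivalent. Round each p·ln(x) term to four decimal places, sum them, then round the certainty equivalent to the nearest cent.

E[u] = 0.6·ln(97000) + 0.4·ln(52000) = 6.8895 + 4.3436 = 11.2331
CE = e^11.2331 ≈ 75591.57

$75,591.57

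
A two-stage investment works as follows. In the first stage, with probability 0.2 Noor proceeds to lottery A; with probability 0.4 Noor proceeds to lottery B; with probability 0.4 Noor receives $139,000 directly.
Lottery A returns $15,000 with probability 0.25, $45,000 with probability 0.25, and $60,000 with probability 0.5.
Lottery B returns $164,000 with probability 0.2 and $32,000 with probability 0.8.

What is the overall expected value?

EV(A) = 0.25 × 15000 + 0.25 × 45000 + 0.5 × 60000 = 3750 + 11250 + 30000 = 45000
EV(B) = 0.2 × 164000 + 0.8 × 32000 = 32800 + 25600 = 58400
Branch C: 139000 (certain)
Overall = 0.2 × 45000 + 0.4 × 58400 + 0.4 × 139000 = 9000 + 23360 + 55600 = 87960

$87,960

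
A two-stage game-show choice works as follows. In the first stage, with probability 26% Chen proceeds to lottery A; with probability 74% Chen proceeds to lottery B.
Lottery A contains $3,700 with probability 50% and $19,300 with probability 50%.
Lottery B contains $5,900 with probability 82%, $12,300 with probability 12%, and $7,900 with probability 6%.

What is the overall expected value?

$8,013.12

EV(A) = 0.5 × 3700 + 0.5 × 19300 = 1850 + 9650 = 11500
EV(B) = 0.82 × 5900 + 0.12 × 12300 + 0.06 × 7900 = 4838 + 1476 + 474 = 6788
Overall = 0.26 × 11500 + 0.74 × 6788 = 2990 + 5023.12 = 8013.12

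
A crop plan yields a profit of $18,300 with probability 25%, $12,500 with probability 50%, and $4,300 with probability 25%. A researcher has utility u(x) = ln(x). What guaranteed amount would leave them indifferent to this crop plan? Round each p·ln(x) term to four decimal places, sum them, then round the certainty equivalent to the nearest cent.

E[u] = 0.25·ln(18300) + 0.5·ln(12500) + 0.25·ln(4300) = 2.4537 + 4.7167 + 2.0916 = 9.2620
CE = e^9.2620 ≈ 10530.17

$10,530.17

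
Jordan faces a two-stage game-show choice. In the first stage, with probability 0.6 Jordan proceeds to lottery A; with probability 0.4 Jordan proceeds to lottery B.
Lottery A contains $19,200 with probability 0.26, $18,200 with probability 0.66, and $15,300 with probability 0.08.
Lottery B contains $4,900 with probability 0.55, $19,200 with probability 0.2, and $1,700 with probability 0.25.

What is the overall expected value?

$13,720.80

EV(A) = 0.26 × 19200 + 0.66 × 18200 + 0.08 × 15300 = 4992 + 12012 + 1224 = 18228
EV(B) = 0.55 × 4900 + 0.2 × 19200 + 0.25 × 1700 = 2695 + 3840 + 425 = 6960
Overall = 0.6 × 18228 + 0.4 × 6960 = 10936.8 + 2784 = 13720.8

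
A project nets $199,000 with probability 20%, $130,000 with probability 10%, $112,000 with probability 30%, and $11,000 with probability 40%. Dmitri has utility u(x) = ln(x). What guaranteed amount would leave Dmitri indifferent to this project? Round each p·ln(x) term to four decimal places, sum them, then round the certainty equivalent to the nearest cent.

E[u] = 0.2·ln(199000) + 0.1·ln(130000) + 0.3·ln(112000) + 0.4·ln(11000) = 2.4402 + 1.1775 + 3.4879 + 3.7223 = 10.8279
CE = e^10.8279 ≈ 50407.74

$50,407.74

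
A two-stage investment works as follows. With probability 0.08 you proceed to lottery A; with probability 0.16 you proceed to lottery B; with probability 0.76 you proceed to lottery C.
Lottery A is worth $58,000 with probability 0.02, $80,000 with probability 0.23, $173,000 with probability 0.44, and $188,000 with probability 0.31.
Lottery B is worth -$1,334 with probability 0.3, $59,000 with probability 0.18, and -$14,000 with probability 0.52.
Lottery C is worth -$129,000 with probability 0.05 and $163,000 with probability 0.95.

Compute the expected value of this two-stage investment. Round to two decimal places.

EV(A) = 0.02 × 58000 + 0.23 × 80000 + 0.44 × 173000 + 0.31 × 188000 = 1160 + 18400 + 76120 + 58280 = 153960
EV(B) = 0.3 × (-1334) + 0.18 × 59000 + 0.52 × (-14000) = -400.2 + 10620 − 7280 = 2939.8
EV(C) = 0.05 × (-129000) + 0.95 × 163000 = -6450 + 154850 = 148400
Overall = 0.08 × 153960 + 0.16 × 2939.8 + 0.76 × 148400 = 12316.8 + 470.368 + 112784 = 125571.168

$125,571.17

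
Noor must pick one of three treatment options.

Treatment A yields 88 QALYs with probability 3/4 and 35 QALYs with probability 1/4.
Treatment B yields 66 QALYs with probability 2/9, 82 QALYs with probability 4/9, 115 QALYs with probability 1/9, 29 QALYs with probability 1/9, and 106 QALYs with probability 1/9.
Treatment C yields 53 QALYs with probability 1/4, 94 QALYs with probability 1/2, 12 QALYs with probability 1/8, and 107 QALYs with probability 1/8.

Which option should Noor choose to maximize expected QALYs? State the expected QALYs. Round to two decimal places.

Treatment B (78.89 QALYs)

Treatment A = 3/4 × 88 + 1/4 × 35 = 66 + 8.75 = 74.75
Treatment B = 2/9 × 66 + 4/9 × 82 + 1/9 × 115 + 1/9 × 29 + 1/9 × 106 = 14.6667 + 36.4444 + 12.7778 + 3.2222 + 11.7778 = 78.8889
Treatment C = 1/4 × 53 + 1/2 × 94 + 1/8 × 12 + 1/8 × 107 = 13.25 + 47 + 1.5 + 13.375 = 75.125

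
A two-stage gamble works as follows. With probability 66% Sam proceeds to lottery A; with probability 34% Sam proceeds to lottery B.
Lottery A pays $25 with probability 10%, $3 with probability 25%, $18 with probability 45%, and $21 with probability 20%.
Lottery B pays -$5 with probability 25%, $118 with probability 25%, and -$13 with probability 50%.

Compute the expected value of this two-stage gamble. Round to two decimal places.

EV(A) = 0.1 × 25 + 0.25 × 3 + 0.45 × 18 + 0.2 × 21 = 2.5 + 0.75 + 8.1 + 4.2 = 15.55
EV(B) = 0.25 × (-5) + 0.25 × 118 + 0.5 × (-13) = -1.25 + 29.5 − 6.5 = 21.75
Overall = 0.66 × 15.55 + 0.34 × 21.75 = 10.263 + 7.395 = 17.658

$17.66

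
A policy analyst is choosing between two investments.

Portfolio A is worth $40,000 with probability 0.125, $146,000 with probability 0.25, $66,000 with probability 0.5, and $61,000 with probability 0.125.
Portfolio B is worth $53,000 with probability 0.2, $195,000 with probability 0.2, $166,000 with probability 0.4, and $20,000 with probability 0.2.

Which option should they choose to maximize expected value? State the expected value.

Portfolio A = 0.125 × 40000 + 0.25 × 146000 + 0.5 × 66000 + 0.125 × 61000 = 5000 + 36500 + 33000 + 7625 = 82125
Portfolio B = 0.2 × 53000 + 0.2 × 195000 + 0.4 × 166000 + 0.2 × 20000 = 10600 + 39000 + 66400 + 4000 = 120000

Portfolio B ($120,000)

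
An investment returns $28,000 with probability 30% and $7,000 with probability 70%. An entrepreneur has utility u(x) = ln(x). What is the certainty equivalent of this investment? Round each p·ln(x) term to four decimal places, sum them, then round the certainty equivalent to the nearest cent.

$10,610.51

E[u] = 0.3·ln(28000) + 0.7·ln(7000) = 3.0720 + 6.1976 = 9.2696
CE = e^9.2696 ≈ 10610.51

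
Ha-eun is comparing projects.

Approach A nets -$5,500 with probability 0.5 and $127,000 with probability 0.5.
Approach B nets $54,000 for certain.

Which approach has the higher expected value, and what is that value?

Approach A ($60,750)

Approach A = 0.5 × (-5500) + 0.5 × 127000 = -2750 + 63500 = 60750
Approach B: 54000 (certain)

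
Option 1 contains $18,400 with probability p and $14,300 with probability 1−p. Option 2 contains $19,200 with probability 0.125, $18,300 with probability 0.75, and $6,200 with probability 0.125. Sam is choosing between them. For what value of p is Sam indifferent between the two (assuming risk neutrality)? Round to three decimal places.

p = 0.634

EV(Option 2) = 0.125 × 19200 + 0.75 × 18300 + 0.125 × 6200 = 2400 + 13725 + 775 = 16900
p·18400 + (1−p)·14300 = 16900
4100p + 14300 = 16900
p = (16900 − 14300) / 4100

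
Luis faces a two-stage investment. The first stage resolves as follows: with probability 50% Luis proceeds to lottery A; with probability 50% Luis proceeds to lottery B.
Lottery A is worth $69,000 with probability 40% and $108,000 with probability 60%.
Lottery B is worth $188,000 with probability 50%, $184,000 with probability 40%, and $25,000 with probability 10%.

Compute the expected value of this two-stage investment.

EV(A) = 0.4 × 69000 + 0.6 × 108000 = 27600 + 64800 = 92400
EV(B) = 0.5 × 188000 + 0.4 × 184000 + 0.1 × 25000 = 94000 + 73600 + 2500 = 170100
Overall = 0.5 × 92400 + 0.5 × 170100 = 46200 + 85050 = 131250

$131,250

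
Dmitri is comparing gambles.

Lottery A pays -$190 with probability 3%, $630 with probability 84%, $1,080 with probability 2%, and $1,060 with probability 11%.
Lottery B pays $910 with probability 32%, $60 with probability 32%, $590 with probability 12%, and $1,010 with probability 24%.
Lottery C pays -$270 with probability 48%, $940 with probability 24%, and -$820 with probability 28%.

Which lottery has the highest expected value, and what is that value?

Lottery A ($661.70)

Lottery A = 0.03 × (-190) + 0.84 × 630 + 0.02 × 1080 + 0.11 × 1060 = -5.7 + 529.2 + 21.6 + 116.6 = 661.7
Lottery B = 0.32 × 910 + 0.32 × 60 + 0.12 × 590 + 0.24 × 1010 = 291.2 + 19.2 + 70.8 + 242.4 = 623.6
Lottery C = 0.48 × (-270) + 0.24 × 940 + 0.28 × (-820) = -129.6 + 225.6 − 229.6 = -133.6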